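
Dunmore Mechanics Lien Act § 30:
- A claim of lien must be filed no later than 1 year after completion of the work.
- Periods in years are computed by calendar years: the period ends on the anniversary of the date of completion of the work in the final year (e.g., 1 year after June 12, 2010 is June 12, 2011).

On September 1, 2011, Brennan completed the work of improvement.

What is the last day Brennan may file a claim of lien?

September 1, 2012

1 year after September 1, 2011 is September 1, 2012.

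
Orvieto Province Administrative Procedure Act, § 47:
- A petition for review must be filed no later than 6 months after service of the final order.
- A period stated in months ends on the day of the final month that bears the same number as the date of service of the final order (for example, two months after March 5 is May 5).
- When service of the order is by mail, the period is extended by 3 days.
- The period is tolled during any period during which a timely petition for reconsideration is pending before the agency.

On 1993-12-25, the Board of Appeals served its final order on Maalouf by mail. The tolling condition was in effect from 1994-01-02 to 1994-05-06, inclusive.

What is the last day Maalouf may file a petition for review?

October 31, 1994

6 months after 1993-12-25 is June 25, 1994.
Service was by mail, adding 3 days: June 25, 1994 + 3 days = June 28, 1994.
From January 2, 1994 through May 6, 1994 inclusive is 125 days; tolling adds 125 days: June 28, 1994 + 125 days = October 31, 1994.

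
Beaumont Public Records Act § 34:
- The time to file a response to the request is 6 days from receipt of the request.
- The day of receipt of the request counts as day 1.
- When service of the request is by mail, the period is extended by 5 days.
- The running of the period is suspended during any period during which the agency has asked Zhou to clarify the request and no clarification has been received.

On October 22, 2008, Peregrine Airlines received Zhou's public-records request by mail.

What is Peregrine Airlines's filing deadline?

November 1, 2008

Counting October 22, 2008 as day 1, day 6 is October 27, 2008.
Service was by mail, adding 5 days: October 27, 2008 + 5 days = November 1, 2008.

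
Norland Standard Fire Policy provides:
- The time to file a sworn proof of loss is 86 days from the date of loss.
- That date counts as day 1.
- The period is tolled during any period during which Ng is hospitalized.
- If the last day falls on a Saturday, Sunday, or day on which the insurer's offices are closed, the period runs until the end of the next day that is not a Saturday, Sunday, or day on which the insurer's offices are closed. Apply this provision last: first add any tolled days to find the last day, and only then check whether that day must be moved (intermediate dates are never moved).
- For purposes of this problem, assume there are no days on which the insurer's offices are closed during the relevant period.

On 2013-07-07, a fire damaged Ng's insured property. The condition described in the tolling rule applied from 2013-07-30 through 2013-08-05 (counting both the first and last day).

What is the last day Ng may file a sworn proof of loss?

Counting 2013-07-07 as day 1, day 86 is September 30, 2013.
From July 30, 2013 through August 5, 2013 inclusive is 7 days; tolling adds 7 days: September 30, 2013 + 7 days = October 7, 2013.
October 7, 2013 is a Monday and not a day on which the insurer's offices are closed, so no extension applies.

October 7, 2013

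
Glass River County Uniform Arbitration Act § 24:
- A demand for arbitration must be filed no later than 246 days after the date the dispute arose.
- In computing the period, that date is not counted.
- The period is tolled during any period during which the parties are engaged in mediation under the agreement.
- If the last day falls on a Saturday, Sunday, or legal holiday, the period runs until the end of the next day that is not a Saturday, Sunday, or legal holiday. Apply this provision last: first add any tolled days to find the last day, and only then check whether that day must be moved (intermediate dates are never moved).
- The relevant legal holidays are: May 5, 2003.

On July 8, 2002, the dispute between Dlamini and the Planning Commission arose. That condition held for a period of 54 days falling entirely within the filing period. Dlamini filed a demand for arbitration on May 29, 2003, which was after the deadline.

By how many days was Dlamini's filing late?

246 days after July 8, 2002 is March 11, 2003.
Tolling adds 54 days: March 11, 2003 + 54 days = May 4, 2003.
May 4, 2003 is Sunday; May 5, 2003 is a listed holiday. The next qualifying day is May 6, 2003.
The deadline is May 6, 2003; from May 6, 2003 to May 29, 2003 is 23 days.

23 days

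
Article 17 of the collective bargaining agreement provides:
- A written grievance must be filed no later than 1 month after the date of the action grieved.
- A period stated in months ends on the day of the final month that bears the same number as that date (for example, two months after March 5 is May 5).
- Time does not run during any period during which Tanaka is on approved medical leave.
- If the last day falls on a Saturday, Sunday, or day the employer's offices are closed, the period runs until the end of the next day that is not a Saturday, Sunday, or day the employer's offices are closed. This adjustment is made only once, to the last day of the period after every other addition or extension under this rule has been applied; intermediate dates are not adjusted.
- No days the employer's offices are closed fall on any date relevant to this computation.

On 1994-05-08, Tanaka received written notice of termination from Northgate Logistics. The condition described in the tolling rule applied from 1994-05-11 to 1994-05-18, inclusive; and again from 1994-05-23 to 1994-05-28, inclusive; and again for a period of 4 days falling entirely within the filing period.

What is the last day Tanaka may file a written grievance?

June 27, 1994

1 month after 1994-05-08 is June 8, 1994.
From May 11, 1994 through May 18, 1994 inclusive is 8 days; tolling adds 8 days: June 8, 1994 + 8 days = June 16, 1994.
From May 23, 1994 through May 28, 1994 inclusive is 6 days; tolling adds 6 days: June 16, 1994 + 6 days = June 22, 1994.
Tolling adds 4 days: June 22, 1994 + 4 days = June 26, 1994.
June 26, 1994 is Sunday. The next qualifying day is June 27, 1994.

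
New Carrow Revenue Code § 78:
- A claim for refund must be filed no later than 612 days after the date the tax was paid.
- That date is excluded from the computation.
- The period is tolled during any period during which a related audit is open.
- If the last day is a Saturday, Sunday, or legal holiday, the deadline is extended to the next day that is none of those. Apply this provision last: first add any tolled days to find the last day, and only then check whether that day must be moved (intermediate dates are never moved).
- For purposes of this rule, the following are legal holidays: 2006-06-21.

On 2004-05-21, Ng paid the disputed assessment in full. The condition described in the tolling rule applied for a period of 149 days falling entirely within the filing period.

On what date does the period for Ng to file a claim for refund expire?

June 22, 2006

612 days after 2004-05-21 is January 23, 2006.
Tolling adds 149 days: January 23, 2006 + 149 days = June 21, 2006.
June 21, 2006 is a listed holiday. The next qualifying day is June 22, 2006.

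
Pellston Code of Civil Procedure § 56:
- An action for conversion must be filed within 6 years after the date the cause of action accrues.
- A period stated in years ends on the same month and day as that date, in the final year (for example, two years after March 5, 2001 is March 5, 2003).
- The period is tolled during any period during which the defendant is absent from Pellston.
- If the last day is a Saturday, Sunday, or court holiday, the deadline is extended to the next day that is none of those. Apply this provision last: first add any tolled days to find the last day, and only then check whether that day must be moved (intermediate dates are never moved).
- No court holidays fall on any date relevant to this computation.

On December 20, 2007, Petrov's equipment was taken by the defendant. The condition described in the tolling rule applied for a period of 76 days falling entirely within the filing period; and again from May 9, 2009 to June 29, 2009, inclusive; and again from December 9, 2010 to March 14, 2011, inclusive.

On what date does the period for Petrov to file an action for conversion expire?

6 years after December 20, 2007 is December 20, 2013.
Tolling adds 76 days: December 20, 2013 + 76 days = March 6, 2014.
From May 9, 2009 through June 29, 2009 inclusive is 52 days; tolling adds 52 days: March 6, 2014 + 52 days = April 27, 2014.
From December 9, 2010 through March 14, 2011 inclusive is 96 days; tolling adds 96 days: April 27, 2014 + 96 days = August 1, 2014.
August 1, 2014 is a Friday and not a court holiday, so no extension applies.

August 1, 2014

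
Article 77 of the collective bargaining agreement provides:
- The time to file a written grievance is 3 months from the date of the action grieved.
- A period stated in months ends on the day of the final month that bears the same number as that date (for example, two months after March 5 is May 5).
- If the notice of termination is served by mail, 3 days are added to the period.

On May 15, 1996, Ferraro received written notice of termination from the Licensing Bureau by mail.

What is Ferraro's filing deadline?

August 18, 1996

3 months after May 15, 1996 is August 15, 1996.
Service was by mail, adding 3 days: August 15, 1996 + 3 days = August 18, 1996.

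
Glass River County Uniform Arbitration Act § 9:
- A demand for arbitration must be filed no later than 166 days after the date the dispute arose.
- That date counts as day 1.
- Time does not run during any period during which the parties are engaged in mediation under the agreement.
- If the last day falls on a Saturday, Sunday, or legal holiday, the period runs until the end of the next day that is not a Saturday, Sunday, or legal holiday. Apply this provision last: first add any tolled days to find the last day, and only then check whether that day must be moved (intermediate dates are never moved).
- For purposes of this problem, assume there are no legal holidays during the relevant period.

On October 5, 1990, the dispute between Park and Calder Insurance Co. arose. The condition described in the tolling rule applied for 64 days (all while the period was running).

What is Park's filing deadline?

Counting October 5, 1990 as day 1, day 166 is March 19, 1991.
Tolling adds 64 days: March 19, 1991 + 64 days = May 22, 1991.
May 22, 1991 is a Wednesday and not a legal holiday, so no extension applies.

May 22, 1991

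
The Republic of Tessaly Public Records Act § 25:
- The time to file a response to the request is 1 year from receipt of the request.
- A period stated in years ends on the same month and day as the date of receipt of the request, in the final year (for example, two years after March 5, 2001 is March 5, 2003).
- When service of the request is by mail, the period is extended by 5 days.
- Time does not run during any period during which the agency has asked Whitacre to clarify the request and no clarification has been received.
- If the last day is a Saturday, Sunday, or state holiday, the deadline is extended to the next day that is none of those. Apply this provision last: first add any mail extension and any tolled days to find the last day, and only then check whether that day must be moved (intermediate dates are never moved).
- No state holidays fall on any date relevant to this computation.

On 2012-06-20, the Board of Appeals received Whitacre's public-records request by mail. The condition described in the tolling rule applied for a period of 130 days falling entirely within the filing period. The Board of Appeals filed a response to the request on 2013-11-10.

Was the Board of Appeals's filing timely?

1 year after 2012-06-20 is June 20, 2013.
Service was by mail, adding 5 days: June 20, 2013 + 5 days = June 25, 2013.
Tolling adds 130 days: June 25, 2013 + 130 days = November 2, 2013.
November 2, 2013 is Saturday; November 3, 2013 is Sunday. The next qualifying day is November 4, 2013.
The deadline is November 4, 2013; the filing on November 10, 2013 is after that date.

No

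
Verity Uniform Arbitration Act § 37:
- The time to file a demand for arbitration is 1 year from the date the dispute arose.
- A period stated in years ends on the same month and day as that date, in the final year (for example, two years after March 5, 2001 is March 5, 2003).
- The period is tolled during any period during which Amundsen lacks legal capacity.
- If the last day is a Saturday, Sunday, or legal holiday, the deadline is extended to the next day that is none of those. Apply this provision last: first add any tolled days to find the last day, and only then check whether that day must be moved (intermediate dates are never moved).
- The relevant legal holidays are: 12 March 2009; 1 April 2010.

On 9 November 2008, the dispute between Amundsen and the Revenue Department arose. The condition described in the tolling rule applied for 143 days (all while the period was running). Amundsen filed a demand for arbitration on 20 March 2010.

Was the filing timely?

1 year after 9 November 2008 is November 9, 2009.
Tolling adds 143 days: November 9, 2009 + 143 days = April 1, 2010.
April 1, 2010 is a listed holiday. The next qualifying day is April 2, 2010.
The deadline is April 2, 2010; the filing on March 20, 2010 is on or before that date.

Yes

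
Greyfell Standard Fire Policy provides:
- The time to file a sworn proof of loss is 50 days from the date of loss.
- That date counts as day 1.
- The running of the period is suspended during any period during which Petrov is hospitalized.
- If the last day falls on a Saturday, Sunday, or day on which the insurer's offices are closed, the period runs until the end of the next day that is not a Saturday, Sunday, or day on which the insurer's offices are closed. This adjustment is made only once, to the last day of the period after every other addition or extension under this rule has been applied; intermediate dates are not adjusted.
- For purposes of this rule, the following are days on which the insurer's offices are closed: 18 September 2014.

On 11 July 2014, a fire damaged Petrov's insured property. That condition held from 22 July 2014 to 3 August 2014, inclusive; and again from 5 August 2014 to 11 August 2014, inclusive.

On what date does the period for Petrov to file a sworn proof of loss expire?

Counting 11 July 2014 as day 1, day 50 is August 29, 2014.
From July 22, 2014 through August 3, 2014 inclusive is 13 days; tolling adds 13 days: August 29, 2014 + 13 days = September 11, 2014.
From August 5, 2014 through August 11, 2014 inclusive is 7 days; tolling adds 7 days: September 11, 2014 + 7 days = September 18, 2014.
September 18, 2014 is a listed holiday. The next qualifying day is September 19, 2014.

September 19, 2014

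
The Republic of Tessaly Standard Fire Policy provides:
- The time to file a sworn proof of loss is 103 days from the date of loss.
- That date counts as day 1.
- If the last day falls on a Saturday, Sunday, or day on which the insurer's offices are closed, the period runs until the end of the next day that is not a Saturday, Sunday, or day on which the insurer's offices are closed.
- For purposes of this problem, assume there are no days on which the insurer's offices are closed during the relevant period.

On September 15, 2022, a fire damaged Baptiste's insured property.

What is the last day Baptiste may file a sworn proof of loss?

December 26, 2022

Counting September 15, 2022 as day 1, day 103 is December 26, 2022.
December 26, 2022 is a Monday and not a day on which the insurer's offices are closed, so no extension applies.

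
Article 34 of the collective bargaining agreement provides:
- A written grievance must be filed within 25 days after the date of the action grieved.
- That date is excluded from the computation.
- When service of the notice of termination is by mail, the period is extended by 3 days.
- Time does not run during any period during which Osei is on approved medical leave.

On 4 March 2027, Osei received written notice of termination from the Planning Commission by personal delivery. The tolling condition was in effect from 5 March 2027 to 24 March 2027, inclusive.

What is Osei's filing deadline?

25 days after 4 March 2027 is March 29, 2027.
Service was not by mail, so no mail extension applies.
From March 5, 2027 through March 24, 2027 inclusive is 20 days; tolling adds 20 days: March 29, 2027 + 20 days = April 18, 2027.

April 18, 2027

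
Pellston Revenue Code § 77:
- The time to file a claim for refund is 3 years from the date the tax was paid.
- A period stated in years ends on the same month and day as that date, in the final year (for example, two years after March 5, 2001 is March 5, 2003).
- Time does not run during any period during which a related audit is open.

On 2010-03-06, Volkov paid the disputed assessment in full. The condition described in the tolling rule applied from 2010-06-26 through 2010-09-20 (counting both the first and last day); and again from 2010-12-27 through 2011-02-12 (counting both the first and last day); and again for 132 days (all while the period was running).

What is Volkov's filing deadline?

November 28, 2013

3 years after 2010-03-06 is March 6, 2013.
From June 26, 2010 through September 20, 2010 inclusive is 87 days; tolling adds 87 days: March 6, 2013 + 87 days = June 1, 2013.
From December 27, 2010 through February 12, 2011 inclusive is 48 days; tolling adds 48 days: June 1, 2013 + 48 days = July 19, 2013.
Tolling adds 132 days: July 19, 2013 + 132 days = November 28, 2013.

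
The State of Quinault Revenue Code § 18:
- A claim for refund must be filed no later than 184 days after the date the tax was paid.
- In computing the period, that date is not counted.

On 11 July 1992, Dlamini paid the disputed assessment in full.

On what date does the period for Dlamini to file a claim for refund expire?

January 11, 1993

184 days after 11 July 1992 is January 11, 1993.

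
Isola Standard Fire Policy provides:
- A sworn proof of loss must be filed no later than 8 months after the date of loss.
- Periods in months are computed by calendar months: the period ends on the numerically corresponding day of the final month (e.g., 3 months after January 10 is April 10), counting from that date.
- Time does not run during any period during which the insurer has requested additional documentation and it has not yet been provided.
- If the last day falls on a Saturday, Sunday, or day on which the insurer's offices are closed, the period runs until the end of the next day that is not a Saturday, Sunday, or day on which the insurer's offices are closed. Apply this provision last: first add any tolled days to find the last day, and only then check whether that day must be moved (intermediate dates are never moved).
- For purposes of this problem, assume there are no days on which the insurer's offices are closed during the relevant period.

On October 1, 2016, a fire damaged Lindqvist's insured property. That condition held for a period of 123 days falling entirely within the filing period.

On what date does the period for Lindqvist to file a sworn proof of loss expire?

October 2, 2017

8 months after October 1, 2016 is June 1, 2017.
Tolling adds 123 days: June 1, 2017 + 123 days = October 2, 2017.
October 2, 2017 is a Monday and not a day on which the insurer's offices are closed, so no extension applies.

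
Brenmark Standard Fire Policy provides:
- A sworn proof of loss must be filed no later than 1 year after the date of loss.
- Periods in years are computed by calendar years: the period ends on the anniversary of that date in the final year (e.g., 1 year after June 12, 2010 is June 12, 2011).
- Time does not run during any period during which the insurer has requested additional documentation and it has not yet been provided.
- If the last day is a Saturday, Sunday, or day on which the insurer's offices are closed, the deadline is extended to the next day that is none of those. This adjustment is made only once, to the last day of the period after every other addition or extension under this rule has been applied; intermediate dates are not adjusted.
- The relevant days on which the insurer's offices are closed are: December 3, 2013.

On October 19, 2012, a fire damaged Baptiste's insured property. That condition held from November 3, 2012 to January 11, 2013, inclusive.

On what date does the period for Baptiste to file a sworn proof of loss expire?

1 year after October 19, 2012 is October 19, 2013.
From November 3, 2012 through January 11, 2013 inclusive is 70 days; tolling adds 70 days: October 19, 2013 + 70 days = December 28, 2013.
December 28, 2013 is Saturday; December 29, 2013 is Sunday. The next qualifying day is December 30, 2013.

December 30, 2013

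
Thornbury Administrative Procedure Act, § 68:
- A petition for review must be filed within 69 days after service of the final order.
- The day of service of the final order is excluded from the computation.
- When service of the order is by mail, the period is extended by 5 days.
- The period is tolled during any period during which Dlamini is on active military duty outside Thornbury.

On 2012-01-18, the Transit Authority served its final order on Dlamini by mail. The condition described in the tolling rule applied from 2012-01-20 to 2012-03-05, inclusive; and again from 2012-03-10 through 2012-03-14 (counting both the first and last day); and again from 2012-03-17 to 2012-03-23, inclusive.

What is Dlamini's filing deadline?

May 29, 2012

69 days after 2012-01-18 is March 27, 2012.
Service was by mail, adding 5 days: March 27, 2012 + 5 days = April 1, 2012.
From January 20, 2012 through March 5, 2012 inclusive is 46 days; tolling adds 46 days: April 1, 2012 + 46 days = May 17, 2012.
From March 10, 2012 through March 14, 2012 inclusive is 5 days; tolling adds 5 days: May 17, 2012 + 5 days = May 22, 2012.
From March 17, 2012 through March 23, 2012 inclusive is 7 days; tolling adds 7 days: May 22, 2012 + 7 days = May 29, 2012.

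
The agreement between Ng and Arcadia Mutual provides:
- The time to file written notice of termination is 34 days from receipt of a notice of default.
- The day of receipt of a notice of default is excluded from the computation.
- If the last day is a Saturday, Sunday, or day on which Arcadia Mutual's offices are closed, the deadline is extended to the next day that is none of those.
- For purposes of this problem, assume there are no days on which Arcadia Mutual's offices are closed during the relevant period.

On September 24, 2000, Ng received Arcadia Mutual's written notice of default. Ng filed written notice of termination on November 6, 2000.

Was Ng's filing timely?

No

34 days after September 24, 2000 is October 28, 2000.
October 28, 2000 is Saturday; October 29, 2000 is Sunday. The next qualifying day is October 30, 2000.
The deadline is October 30, 2000; the filing on November 6, 2000 is after that date.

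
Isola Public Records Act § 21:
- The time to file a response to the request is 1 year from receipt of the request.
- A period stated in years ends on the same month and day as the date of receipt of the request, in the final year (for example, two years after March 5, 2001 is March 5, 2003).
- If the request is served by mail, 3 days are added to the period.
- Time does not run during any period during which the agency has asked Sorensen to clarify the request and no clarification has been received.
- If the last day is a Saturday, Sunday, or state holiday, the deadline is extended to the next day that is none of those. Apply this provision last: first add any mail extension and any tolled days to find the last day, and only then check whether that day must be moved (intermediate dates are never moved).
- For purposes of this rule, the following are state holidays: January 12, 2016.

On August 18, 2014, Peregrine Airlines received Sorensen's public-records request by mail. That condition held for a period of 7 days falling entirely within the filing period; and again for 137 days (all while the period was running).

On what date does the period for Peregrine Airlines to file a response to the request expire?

1 year after August 18, 2014 is August 18, 2015.
Service was by mail, adding 3 days: August 18, 2015 + 3 days = August 21, 2015.
Tolling adds 7 days: August 21, 2015 + 7 days = August 28, 2015.
Tolling adds 137 days: August 28, 2015 + 137 days = January 12, 2016.
January 12, 2016 is a listed holiday. The next qualifying day is January 13, 2016.

January 13, 2016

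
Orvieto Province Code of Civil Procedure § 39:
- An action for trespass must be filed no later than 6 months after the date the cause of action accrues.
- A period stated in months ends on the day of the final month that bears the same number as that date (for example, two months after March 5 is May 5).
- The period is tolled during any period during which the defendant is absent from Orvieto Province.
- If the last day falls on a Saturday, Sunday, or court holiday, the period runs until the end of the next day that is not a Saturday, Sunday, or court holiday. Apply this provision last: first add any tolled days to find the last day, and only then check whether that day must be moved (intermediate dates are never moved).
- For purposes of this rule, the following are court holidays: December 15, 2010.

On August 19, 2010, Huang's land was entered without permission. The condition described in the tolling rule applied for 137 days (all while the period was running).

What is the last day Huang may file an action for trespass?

6 months after August 19, 2010 is February 19, 2011.
Tolling adds 137 days: February 19, 2011 + 137 days = July 6, 2011.
July 6, 2011 is a Wednesday and not a court holiday, so no extension applies.

July 6, 2011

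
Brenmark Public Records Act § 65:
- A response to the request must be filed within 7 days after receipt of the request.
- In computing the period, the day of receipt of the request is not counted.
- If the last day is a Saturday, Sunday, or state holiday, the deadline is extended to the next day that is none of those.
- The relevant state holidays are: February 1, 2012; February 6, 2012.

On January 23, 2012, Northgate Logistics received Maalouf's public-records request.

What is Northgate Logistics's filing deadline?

7 days after January 23, 2012 is January 30, 2012.
January 30, 2012 is a Monday and not a state holiday, so no extension applies.

January 30, 2012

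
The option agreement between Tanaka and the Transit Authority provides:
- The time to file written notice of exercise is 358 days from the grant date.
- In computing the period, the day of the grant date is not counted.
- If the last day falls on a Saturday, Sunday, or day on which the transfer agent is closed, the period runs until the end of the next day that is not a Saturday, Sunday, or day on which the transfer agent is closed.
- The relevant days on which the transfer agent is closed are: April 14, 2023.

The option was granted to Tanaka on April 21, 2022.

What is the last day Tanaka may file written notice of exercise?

358 days after April 21, 2022 is April 14, 2023.
April 14, 2023 is a listed holiday; April 15, 2023 is Saturday; April 16, 2023 is Sunday. The next qualifying day is April 17, 2023.

April 17, 2023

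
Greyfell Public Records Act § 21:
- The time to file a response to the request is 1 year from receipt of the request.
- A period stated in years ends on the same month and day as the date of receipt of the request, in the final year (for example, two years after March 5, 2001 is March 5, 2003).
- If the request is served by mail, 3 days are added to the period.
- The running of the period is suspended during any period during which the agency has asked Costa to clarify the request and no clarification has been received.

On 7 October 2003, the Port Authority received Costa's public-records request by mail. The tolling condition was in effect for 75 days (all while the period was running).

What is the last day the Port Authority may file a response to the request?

1 year after 7 October 2003 is October 7, 2004.
Service was by mail, adding 3 days: October 7, 2004 + 3 days = October 10, 2004.
Tolling adds 75 days: October 10, 2004 + 75 days = December 24, 2004.

December 24, 2004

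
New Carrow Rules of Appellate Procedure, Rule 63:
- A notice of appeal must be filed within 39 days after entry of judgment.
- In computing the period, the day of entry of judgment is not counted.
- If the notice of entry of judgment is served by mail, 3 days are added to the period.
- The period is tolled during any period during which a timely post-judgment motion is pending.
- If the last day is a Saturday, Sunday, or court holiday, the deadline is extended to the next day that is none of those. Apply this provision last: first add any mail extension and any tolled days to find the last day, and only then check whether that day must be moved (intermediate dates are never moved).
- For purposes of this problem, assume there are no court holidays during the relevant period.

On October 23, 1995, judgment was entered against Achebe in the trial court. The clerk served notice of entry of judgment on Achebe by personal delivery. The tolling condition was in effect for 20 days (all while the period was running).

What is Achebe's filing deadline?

39 days after October 23, 1995 is December 1, 1995.
Service was not by mail, so no mail extension applies.
Tolling adds 20 days: December 1, 1995 + 20 days = December 21, 1995.
December 21, 1995 is a Thursday and not a court holiday, so no extension applies.

December 21, 1995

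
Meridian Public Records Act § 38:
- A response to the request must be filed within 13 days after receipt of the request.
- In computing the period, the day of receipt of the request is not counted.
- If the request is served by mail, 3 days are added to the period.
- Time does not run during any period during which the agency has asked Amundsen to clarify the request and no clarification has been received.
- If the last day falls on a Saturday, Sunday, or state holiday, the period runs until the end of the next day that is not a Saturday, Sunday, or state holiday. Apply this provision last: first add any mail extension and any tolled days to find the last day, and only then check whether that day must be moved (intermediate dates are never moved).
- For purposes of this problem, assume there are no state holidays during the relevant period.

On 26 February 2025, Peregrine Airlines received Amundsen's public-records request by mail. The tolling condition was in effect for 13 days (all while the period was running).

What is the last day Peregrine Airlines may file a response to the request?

March 27, 2025

13 days after 26 February 2025 is March 11, 2025.
Service was by mail, adding 3 days: March 11, 2025 + 3 days = March 14, 2025.
Tolling adds 13 days: March 14, 2025 + 13 days = March 27, 2025.
March 27, 2025 is a Thursday and not a state holiday, so no extension applies.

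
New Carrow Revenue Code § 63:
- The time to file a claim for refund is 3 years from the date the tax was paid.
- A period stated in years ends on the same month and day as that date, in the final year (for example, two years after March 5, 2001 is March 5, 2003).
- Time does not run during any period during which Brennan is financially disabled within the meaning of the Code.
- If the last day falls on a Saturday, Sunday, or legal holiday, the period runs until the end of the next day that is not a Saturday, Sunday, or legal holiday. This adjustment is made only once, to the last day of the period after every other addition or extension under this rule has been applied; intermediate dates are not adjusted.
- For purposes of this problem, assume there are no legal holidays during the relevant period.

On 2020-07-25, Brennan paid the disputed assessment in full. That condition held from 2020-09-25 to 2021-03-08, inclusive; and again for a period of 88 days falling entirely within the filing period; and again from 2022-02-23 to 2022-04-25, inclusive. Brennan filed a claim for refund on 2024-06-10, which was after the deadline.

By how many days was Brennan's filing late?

6 days

3 years after 2020-07-25 is July 25, 2023.
From September 25, 2020 through March 8, 2021 inclusive is 165 days; tolling adds 165 days: July 25, 2023 + 165 days = January 6, 2024.
Tolling adds 88 days: January 6, 2024 + 88 days = April 3, 2024.
From February 23, 2022 through April 25, 2022 inclusive is 62 days; tolling adds 62 days: April 3, 2024 + 62 days = June 4, 2024.
June 4, 2024 is a Tuesday and not a legal holiday, so no extension applies.
The deadline is June 4, 2024; from June 4, 2024 to June 10, 2024 is 6 days.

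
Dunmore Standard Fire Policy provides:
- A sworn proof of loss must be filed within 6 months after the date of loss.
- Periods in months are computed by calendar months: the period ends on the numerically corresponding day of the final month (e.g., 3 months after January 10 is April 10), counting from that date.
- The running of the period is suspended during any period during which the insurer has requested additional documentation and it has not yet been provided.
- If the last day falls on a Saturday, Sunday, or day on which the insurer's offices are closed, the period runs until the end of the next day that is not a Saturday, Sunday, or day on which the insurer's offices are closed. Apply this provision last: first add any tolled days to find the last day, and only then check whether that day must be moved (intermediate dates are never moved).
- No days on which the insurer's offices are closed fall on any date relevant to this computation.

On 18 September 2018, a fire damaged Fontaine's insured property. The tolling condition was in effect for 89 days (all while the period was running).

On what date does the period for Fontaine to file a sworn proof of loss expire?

June 17, 2019

6 months after 18 September 2018 is March 18, 2019.
Tolling adds 89 days: March 18, 2019 + 89 days = June 15, 2019.
June 15, 2019 is Saturday; June 16, 2019 is Sunday. The next qualifying day is June 17, 2019.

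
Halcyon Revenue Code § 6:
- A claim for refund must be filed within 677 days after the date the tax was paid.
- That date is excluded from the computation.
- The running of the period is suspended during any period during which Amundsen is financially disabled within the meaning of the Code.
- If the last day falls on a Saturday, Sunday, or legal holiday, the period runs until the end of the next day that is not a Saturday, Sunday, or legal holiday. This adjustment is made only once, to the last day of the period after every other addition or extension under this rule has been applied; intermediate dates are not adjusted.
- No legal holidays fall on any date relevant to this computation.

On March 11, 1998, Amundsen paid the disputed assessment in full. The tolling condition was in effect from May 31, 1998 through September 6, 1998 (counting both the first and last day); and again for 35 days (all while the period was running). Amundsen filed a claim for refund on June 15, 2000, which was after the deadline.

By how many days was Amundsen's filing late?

16 days

677 days after March 11, 1998 is January 17, 2000.
From May 31, 1998 through September 6, 1998 inclusive is 99 days; tolling adds 99 days: January 17, 2000 + 99 days = April 25, 2000.
Tolling adds 35 days: April 25, 2000 + 35 days = May 30, 2000.
May 30, 2000 is a Tuesday and not a legal holiday, so no extension applies.
The deadline is May 30, 2000; from May 30, 2000 to June 15, 2000 is 16 days.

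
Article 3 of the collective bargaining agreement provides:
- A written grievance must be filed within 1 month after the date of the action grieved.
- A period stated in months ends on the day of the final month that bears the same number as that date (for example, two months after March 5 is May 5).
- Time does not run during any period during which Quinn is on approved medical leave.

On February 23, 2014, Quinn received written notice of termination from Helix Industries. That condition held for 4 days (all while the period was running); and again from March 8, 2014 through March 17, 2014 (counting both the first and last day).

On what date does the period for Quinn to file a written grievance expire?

1 month after February 23, 2014 is March 23, 2014.
Tolling adds 4 days: March 23, 2014 + 4 days = March 27, 2014.
From March 8, 2014 through March 17, 2014 inclusive is 10 days; tolling adds 10 days: March 27, 2014 + 10 days = April 6, 2014.

April 6, 2014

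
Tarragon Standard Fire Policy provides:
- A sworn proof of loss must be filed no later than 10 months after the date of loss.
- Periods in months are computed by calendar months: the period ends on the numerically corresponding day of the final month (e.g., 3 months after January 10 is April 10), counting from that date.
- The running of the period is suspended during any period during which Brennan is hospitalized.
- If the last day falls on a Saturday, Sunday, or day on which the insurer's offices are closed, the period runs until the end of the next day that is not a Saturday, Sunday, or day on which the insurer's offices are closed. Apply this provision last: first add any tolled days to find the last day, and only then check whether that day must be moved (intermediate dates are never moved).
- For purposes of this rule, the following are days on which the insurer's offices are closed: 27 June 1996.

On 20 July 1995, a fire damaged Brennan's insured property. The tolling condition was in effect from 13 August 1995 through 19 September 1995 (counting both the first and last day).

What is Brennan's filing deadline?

June 28, 1996

10 months after 20 July 1995 is May 20, 1996.
From August 13, 1995 through September 19, 1995 inclusive is 38 days; tolling adds 38 days: May 20, 1996 + 38 days = June 27, 1996.
June 27, 1996 is a listed holiday. The next qualifying day is June 28, 1996.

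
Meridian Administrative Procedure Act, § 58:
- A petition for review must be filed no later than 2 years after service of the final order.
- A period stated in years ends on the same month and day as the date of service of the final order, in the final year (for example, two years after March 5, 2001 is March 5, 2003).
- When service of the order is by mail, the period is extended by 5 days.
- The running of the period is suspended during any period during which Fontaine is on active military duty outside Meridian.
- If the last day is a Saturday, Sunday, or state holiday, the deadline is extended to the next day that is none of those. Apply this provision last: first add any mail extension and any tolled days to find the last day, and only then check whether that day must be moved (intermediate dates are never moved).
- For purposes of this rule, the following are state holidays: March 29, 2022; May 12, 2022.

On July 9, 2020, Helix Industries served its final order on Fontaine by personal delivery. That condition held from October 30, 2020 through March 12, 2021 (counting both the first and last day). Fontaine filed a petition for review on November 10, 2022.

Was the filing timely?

2 years after July 9, 2020 is July 9, 2022.
Service was not by mail, so no mail extension applies.
From October 30, 2020 through March 12, 2021 inclusive is 134 days; tolling adds 134 days: July 9, 2022 + 134 days = November 20, 2022.
November 20, 2022 is Sunday. The next qualifying day is November 21, 2022.
The deadline is November 21, 2022; the filing on November 10, 2022 is on or before that date.

Yes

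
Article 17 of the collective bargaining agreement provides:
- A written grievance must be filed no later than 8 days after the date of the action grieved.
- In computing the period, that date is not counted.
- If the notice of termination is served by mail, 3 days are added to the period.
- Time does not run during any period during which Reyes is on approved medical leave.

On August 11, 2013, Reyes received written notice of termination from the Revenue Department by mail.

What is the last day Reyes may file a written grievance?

8 days after August 11, 2013 is August 19, 2013.
Service was by mail, adding 3 days: August 19, 2013 + 3 days = August 22, 2013.

August 22, 2013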